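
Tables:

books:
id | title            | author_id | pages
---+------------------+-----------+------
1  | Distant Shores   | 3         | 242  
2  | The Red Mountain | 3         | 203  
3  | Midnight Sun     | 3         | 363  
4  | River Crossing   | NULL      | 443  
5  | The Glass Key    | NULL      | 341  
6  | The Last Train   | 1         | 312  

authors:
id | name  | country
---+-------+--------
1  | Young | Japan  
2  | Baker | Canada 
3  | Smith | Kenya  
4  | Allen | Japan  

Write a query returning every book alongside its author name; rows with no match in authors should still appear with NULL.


LEFT JOIN keeps every row from books (the left table); where author_id has no match in authors, the author columns become NULL. Walk through each book:
  - book 1 (Distant Shores): author_id=3 -> matches Smith
  - book 2 (The Red Mountain): author_id=3 -> matches Smith
  - book 3 (Midnight Sun): author_id=3 -> matches Smith
  - book 4 (River Crossing): author_id=NULL, no match -> kept with NULL
  - book 5 (The Glass Key): author_id=NULL, no match -> kept with NULL
  - book 6 (The Last Train): author_id=1 -> matches Young
All 6 rows appear; 2 have NULL author.

SQL:
SELECT a.title, b.name AS author
FROM books a
LEFT JOIN authors b ON a.author_id = b.id

Result:
title            | author
-----------------+-------
Distant Shores   | Smith 
The Red Mountain | Smith 
Midnight Sun     | Smith 
River Crossing   | NULL  
The Glass Key    | NULL  
The Last Train   | Young 


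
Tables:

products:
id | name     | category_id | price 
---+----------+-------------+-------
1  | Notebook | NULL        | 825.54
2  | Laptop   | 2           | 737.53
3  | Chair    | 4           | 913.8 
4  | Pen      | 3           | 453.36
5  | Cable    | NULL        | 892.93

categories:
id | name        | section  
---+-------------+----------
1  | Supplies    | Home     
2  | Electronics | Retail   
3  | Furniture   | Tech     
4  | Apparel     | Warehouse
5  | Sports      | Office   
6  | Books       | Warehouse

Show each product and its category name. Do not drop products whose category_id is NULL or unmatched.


LEFT JOIN keeps every row from products (the left table); where category_id has no match in categories, the category columns become NULL. Walk through each product:
  - product 1 (Notebook): category_id=NULL, no match -> kept with NULL
  - product 2 (Laptop): category_id=2 -> matches Electronics
  - product 3 (Chair): category_id=4 -> matches Apparel
  - product 4 (Pen): category_id=3 -> matches Furniture
  - product 5 (Cable): category_id=NULL, no match -> kept with NULL
All 5 rows appear; 2 have NULL category.

SQL:
SELECT a.name, b.name AS category
FROM products a
LEFT JOIN categories b ON a.category_id = b.id

Result:
name     | category   
---------+------------
Notebook | NULL       
Laptop   | Electronics
Chair    | Apparel    
Pen      | Furniture  
Cable    | NULL       


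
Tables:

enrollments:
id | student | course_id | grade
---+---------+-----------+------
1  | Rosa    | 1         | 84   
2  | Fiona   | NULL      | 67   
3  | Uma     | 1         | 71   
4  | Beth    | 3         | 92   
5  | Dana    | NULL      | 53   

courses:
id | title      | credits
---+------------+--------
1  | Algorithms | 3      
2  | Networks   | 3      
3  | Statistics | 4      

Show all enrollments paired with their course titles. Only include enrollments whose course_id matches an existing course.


INNER JOIN keeps only enrollments rows whose course_id matches an id in courses. Walk through each enrollment:
  - enrollment 1 (Rosa): course_id=1 -> matches Algorithms
  - enrollment 2 (Fiona): course_id=NULL, no match -> dropped
  - enrollment 3 (Uma): course_id=1 -> matches Algorithms
  - enrollment 4 (Beth): course_id=3 -> matches Statistics
  - enrollment 5 (Dana): course_id=NULL, no match -> dropped
So 2 of 5 rows are dropped.

SQL:
SELECT a.student, b.title AS course
FROM enrollments a
INNER JOIN courses b ON a.course_id = b.id

Result:
student | course    
--------+-----------
Rosa    | Algorithms
Uma     | Algorithms
Beth    | Statistics


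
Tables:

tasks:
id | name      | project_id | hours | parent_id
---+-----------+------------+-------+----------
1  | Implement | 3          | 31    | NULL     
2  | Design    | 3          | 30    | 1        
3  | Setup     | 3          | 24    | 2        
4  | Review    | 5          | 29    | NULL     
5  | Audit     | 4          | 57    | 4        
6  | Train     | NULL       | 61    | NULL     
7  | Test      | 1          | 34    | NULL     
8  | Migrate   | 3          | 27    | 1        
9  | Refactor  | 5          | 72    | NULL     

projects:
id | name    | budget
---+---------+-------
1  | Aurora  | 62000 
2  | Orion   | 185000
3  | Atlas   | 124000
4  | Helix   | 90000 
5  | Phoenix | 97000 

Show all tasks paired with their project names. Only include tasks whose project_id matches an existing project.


INNER JOIN keeps only tasks rows whose project_id matches an id in projects. Walk through each task:
  - task 1 (Implement): project_id=3 -> matches Atlas
  - task 2 (Design): project_id=3 -> matches Atlas
  - task 3 (Setup): project_id=3 -> matches Atlas
  - task 4 (Review): project_id=5 -> matches Phoenix
  - task 5 (Audit): project_id=4 -> matches Helix
  - task 6 (Train): project_id=NULL, no match -> dropped
  - task 7 (Test): project_id=1 -> matches Aurora
  - task 8 (Migrate): project_id=3 -> matches Atlas
  - task 9 (Refactor): project_id=5 -> matches Phoenix
So 1 of 9 rows is dropped.

SQL:
SELECT a.name, b.name AS project
FROM tasks a
INNER JOIN projects b ON a.project_id = b.id

Result:
name      | project
----------+--------
Implement | Atlas  
Design    | Atlas  
Setup     | Atlas  
Review    | Phoenix
Audit     | Helix  
Test      | Aurora 
Migrate   | Atlas  
Refactor  | Phoenix


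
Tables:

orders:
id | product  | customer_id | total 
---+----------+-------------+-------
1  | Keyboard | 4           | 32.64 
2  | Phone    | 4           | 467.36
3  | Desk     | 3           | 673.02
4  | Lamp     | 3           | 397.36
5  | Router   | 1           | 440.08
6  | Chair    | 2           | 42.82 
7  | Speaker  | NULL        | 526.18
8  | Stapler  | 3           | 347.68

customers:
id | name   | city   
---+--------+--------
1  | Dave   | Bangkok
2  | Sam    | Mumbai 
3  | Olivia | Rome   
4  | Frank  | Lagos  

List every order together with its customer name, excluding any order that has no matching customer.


INNER JOIN keeps only orders rows whose customer_id matches an id in customers. Walk through each order:
  - order 1 (Keyboard): customer_id=4 -> matches Frank
  - order 2 (Phone): customer_id=4 -> matches Frank
  - order 3 (Desk): customer_id=3 -> matches Olivia
  - order 4 (Lamp): customer_id=3 -> matches Olivia
  - order 5 (Router): customer_id=1 -> matches Dave
  - order 6 (Chair): customer_id=2 -> matches Sam
  - order 7 (Speaker): customer_id=NULL, no match -> dropped
  - order 8 (Stapler): customer_id=3 -> matches Olivia
So 1 of 8 rows is dropped.

SQL:
SELECT a.product, b.name AS customer
FROM orders a
INNER JOIN customers b ON a.customer_id = b.id

Result:
product  | customer
---------+---------
Keyboard | Frank   
Phone    | Frank   
Desk     | Olivia  
Lamp     | Olivia  
Router   | Dave    
Chair    | Sam     
Stapler  | Olivia  


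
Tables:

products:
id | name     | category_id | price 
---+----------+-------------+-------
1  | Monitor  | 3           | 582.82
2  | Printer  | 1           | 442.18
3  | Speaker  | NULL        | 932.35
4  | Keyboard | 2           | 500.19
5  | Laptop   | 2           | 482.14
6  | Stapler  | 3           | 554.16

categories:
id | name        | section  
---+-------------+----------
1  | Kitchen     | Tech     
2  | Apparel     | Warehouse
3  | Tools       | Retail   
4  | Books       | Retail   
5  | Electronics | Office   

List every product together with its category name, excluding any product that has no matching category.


INNER JOIN keeps only products rows whose category_id matches an id in categories. Walk through each product:
  - product 1 (Monitor): category_id=3 -> matches Tools
  - product 2 (Printer): category_id=1 -> matches Kitchen
  - product 3 (Speaker): category_id=NULL, no match -> dropped
  - product 4 (Keyboard): category_id=2 -> matches Apparel
  - product 5 (Laptop): category_id=2 -> matches Apparel
  - product 6 (Stapler): category_id=3 -> matches Tools
So 1 of 6 rows is dropped.

SQL:
SELECT a.name, b.name AS category
FROM products a
INNER JOIN categories b ON a.category_id = b.id

Result:
name     | category
---------+---------
Monitor  | Tools   
Printer  | Kitchen 
Keyboard | Apparel 
Laptop   | Apparel 
Stapler  | Tools   


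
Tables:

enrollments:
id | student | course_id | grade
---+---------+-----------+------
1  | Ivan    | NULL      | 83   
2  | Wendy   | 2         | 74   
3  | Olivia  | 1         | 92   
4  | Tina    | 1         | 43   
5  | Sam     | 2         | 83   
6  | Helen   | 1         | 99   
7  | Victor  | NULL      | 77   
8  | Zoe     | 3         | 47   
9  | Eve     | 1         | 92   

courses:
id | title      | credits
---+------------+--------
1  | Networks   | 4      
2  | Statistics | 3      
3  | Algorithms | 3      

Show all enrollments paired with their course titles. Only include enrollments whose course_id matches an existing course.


INNER JOIN keeps only enrollments rows whose course_id matches an id in courses. Walk through each enrollment:
  - enrollment 1 (Ivan): course_id=NULL, no match -> dropped
  - enrollment 2 (Wendy): course_id=2 -> matches Statistics
  - enrollment 3 (Olivia): course_id=1 -> matches Networks
  - enrollment 4 (Tina): course_id=1 -> matches Networks
  - enrollment 5 (Sam): course_id=2 -> matches Statistics
  - enrollment 6 (Helen): course_id=1 -> matches Networks
  - enrollment 7 (Victor): course_id=NULL, no match -> dropped
  - enrollment 8 (Zoe): course_id=3 -> matches Algorithms
  - enrollment 9 (Eve): course_id=1 -> matches Networks
So 2 of 9 rows are dropped.

SQL:
SELECT a.student, b.title AS course
FROM enrollments a
INNER JOIN courses b ON a.course_id = b.id

Result:
student | course    
--------+-----------
Wendy   | Statistics
Olivia  | Networks  
Tina    | Networks  
Sam     | Statistics
Helen   | Networks  
Zoe     | Algorithms
Eve     | Networks  


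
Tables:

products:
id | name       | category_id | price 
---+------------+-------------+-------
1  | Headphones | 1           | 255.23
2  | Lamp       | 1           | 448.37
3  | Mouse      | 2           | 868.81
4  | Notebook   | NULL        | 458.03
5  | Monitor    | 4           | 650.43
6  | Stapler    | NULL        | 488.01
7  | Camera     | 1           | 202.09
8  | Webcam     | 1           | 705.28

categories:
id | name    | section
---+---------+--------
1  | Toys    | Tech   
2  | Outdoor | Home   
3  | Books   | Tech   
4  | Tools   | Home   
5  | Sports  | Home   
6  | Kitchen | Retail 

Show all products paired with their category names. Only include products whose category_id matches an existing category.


INNER JOIN keeps only products rows whose category_id matches an id in categories. Walk through each product:
  - product 1 (Headphones): category_id=1 -> matches Toys
  - product 2 (Lamp): category_id=1 -> matches Toys
  - product 3 (Mouse): category_id=2 -> matches Outdoor
  - product 4 (Notebook): category_id=NULL, no match -> dropped
  - product 5 (Monitor): category_id=4 -> matches Tools
  - product 6 (Stapler): category_id=NULL, no match -> dropped
  - product 7 (Camera): category_id=1 -> matches Toys
  - product 8 (Webcam): category_id=1 -> matches Toys
So 2 of 8 rows are dropped.

SQL:
SELECT a.name, b.name AS category
FROM products a
INNER JOIN categories b ON a.category_id = b.id

Result:
name       | category
-----------+---------
Headphones | Toys    
Lamp       | Toys    
Mouse      | Outdoor 
Monitor    | Tools   
Camera     | Toys    
Webcam     | Toys    


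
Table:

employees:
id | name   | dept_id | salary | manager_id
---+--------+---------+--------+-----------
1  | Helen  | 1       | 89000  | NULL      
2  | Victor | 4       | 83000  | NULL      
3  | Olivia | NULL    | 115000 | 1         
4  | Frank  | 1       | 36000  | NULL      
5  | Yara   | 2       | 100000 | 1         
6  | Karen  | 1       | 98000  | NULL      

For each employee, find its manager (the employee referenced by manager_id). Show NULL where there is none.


This is a self-join: employees is joined to a second copy of itself, matching each row's manager_id to another row's id. Use LEFT JOIN so rows with manager_id=NULL are kept.
  - employee 1 (Helen): manager_id=NULL -> NULL
  - employee 2 (Victor): manager_id=NULL -> NULL
  - employee 3 (Olivia): manager_id=1 -> Helen
  - employee 4 (Frank): manager_id=NULL -> NULL
  - employee 5 (Yara): manager_id=1 -> Helen
  - employee 6 (Karen): manager_id=NULL -> NULL

SQL:
SELECT a.name AS item, b.name AS manager
FROM employees a
LEFT JOIN employees b ON a.manager_id = b.id

Result:
item   | manager
-------+--------
Helen  | NULL   
Victor | NULL   
Olivia | Helen  
Frank  | NULL   
Yara   | Helen  
Karen  | NULL   


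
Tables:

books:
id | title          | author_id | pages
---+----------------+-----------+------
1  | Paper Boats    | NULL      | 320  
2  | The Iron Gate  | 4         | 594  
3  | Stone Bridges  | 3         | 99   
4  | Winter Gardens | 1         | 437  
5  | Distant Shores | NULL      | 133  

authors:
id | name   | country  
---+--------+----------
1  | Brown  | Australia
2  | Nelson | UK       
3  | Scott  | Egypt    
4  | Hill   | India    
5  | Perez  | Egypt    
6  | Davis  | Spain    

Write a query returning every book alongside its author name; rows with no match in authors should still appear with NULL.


LEFT JOIN keeps every row from books (the left table); where author_id has no match in authors, the author columns become NULL. Walk through each book:
  - book 1 (Paper Boats): author_id=NULL, no match -> kept with NULL
  - book 2 (The Iron Gate): author_id=4 -> matches Hill
  - book 3 (Stone Bridges): author_id=3 -> matches Scott
  - book 4 (Winter Gardens): author_id=1 -> matches Brown
  - book 5 (Distant Shores): author_id=NULL, no match -> kept with NULL
All 5 rows appear; 2 have NULL author.

SQL:
SELECT a.title, b.name AS author
FROM books a
LEFT JOIN authors b ON a.author_id = b.id

Result:
title          | author
---------------+-------
Paper Boats    | NULL  
The Iron Gate  | Hill  
Stone Bridges  | Scott 
Winter Gardens | Brown 
Distant Shores | NULL  


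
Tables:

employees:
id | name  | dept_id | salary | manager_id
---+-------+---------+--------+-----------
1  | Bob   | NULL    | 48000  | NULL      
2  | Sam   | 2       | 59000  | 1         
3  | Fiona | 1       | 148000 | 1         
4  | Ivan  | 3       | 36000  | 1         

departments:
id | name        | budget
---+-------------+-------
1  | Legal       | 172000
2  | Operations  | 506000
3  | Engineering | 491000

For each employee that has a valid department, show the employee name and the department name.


INNER JOIN keeps only employees rows whose dept_id matches an id in departments. Walk through each employee:
  - employee 1 (Bob): dept_id=NULL, no match -> dropped
  - employee 2 (Sam): dept_id=2 -> matches Operations
  - employee 3 (Fiona): dept_id=1 -> matches Legal
  - employee 4 (Ivan): dept_id=3 -> matches Engineering
So 1 of 4 rows is dropped.

SQL:
SELECT a.name, b.name AS department
FROM employees a
INNER JOIN departments b ON a.dept_id = b.id

Result:
name  | department 
------+------------
Sam   | Operations 
Fiona | Legal      
Ivan  | Engineering


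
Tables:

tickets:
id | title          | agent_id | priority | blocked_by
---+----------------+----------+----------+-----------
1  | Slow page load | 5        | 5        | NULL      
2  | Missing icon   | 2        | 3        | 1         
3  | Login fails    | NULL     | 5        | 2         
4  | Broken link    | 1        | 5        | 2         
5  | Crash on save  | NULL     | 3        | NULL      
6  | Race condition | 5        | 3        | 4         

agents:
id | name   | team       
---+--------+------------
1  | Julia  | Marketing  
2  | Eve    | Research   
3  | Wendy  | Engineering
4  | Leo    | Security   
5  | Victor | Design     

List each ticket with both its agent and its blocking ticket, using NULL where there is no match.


Two LEFT JOINs from the same base table tickets: one to agents via agent_id, one to tickets itself via blocked_by. Both are LEFT so every ticket is preserved.
Match against agents:
  - ticket 1 (Slow page load): agent_id=5 -> matches Victor
  - ticket 2 (Missing icon): agent_id=2 -> matches Eve
  - ticket 3 (Login fails): agent_id=NULL, no match -> kept with NULL
  - ticket 4 (Broken link): agent_id=1 -> matches Julia
  - ticket 5 (Crash on save): agent_id=NULL, no match -> kept with NULL
  - ticket 6 (Race condition): agent_id=5 -> matches Victor
Match against tickets (self):
  - ticket 1 (Slow page load): blocked_by=NULL -> NULL
  - ticket 2 (Missing icon): blocked_by=1 -> Slow page load
  - ticket 3 (Login fails): blocked_by=2 -> Missing icon
  - ticket 4 (Broken link): blocked_by=2 -> Missing icon
  - ticket 5 (Crash on save): blocked_by=NULL -> NULL
  - ticket 6 (Race condition): blocked_by=4 -> Broken link

SQL:
SELECT a.title, b.name AS agent, c.title AS blocked_by
FROM tickets a
LEFT JOIN agents b ON a.agent_id = b.id
LEFT JOIN tickets c ON a.blocked_by = c.id

Result:
title          | agent  | blocked_by    
---------------+--------+---------------
Slow page load | Victor | NULL          
Missing icon   | Eve    | Slow page load
Login fails    | NULL   | Missing icon  
Broken link    | Julia  | Missing icon  
Crash on save  | NULL   | NULL          
Race condition | Victor | Broken link   


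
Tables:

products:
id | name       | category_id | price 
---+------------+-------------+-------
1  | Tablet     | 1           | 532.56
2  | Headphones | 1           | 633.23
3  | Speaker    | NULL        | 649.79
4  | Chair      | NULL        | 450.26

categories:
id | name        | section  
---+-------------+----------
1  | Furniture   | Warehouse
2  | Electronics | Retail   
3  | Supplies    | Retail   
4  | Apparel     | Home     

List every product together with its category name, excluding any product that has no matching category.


INNER JOIN keeps only products rows whose category_id matches an id in categories. Walk through each product:
  - product 1 (Tablet): category_id=1 -> matches Furniture
  - product 2 (Headphones): category_id=1 -> matches Furniture
  - product 3 (Speaker): category_id=NULL, no match -> dropped
  - product 4 (Chair): category_id=NULL, no match -> dropped
So 2 of 4 rows are dropped.

SQL:
SELECT a.name, b.name AS category
FROM products a
INNER JOIN categories b ON a.category_id = b.id

Result:
name       | category 
-----------+----------
Tablet     | Furniture
Headphones | Furniture


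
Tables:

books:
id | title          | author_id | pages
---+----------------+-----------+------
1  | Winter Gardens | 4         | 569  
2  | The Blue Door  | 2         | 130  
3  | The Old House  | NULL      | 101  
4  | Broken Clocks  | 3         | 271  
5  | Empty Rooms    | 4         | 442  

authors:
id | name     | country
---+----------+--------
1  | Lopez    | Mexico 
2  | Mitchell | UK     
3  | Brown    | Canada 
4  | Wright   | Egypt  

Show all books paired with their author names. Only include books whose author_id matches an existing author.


INNER JOIN keeps only books rows whose author_id matches an id in authors. Walk through each book:
  - book 1 (Winter Gardens): author_id=4 -> matches Wright
  - book 2 (The Blue Door): author_id=2 -> matches Mitchell
  - book 3 (The Old House): author_id=NULL, no match -> dropped
  - book 4 (Broken Clocks): author_id=3 -> matches Brown
  - book 5 (Empty Rooms): author_id=4 -> matches Wright
So 1 of 5 rows is dropped.

SQL:
SELECT a.title, b.name AS author
FROM books a
INNER JOIN authors b ON a.author_id = b.id

Result:
title          | author  
---------------+---------
Winter Gardens | Wright  
The Blue Door  | Mitchell
Broken Clocks  | Brown   
Empty Rooms    | Wright  


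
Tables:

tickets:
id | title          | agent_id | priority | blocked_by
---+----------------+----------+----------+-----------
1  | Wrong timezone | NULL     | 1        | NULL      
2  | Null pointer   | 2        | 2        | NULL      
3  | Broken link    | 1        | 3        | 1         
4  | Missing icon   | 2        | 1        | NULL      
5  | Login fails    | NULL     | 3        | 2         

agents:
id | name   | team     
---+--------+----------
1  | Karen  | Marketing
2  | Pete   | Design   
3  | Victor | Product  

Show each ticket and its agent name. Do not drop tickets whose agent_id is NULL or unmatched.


LEFT JOIN keeps every row from tickets (the left table); where agent_id has no match in agents, the agent columns become NULL. Walk through each ticket:
  - ticket 1 (Wrong timezone): agent_id=NULL, no match -> kept with NULL
  - ticket 2 (Null pointer): agent_id=2 -> matches Pete
  - ticket 3 (Broken link): agent_id=1 -> matches Karen
  - ticket 4 (Missing icon): agent_id=2 -> matches Pete
  - ticket 5 (Login fails): agent_id=NULL, no match -> kept with NULL
All 5 rows appear; 2 have NULL agent.

SQL:
SELECT a.title, b.name AS agent
FROM tickets a
LEFT JOIN agents b ON a.agent_id = b.id

Result:
title          | agent
---------------+------
Wrong timezone | NULL 
Null pointer   | Pete 
Broken link    | Karen
Missing icon   | Pete 
Login fails    | NULL 


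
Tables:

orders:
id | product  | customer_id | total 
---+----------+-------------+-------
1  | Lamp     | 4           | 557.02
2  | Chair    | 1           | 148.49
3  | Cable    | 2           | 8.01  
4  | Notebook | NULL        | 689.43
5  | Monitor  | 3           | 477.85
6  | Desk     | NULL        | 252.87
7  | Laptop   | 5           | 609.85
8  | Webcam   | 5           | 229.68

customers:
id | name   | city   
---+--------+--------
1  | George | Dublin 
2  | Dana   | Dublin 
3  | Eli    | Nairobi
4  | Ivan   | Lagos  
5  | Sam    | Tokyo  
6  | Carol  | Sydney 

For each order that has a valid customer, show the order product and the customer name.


INNER JOIN keeps only orders rows whose customer_id matches an id in customers. Walk through each order:
  - order 1 (Lamp): customer_id=4 -> matches Ivan
  - order 2 (Chair): customer_id=1 -> matches George
  - order 3 (Cable): customer_id=2 -> matches Dana
  - order 4 (Notebook): customer_id=NULL, no match -> dropped
  - order 5 (Monitor): customer_id=3 -> matches Eli
  - order 6 (Desk): customer_id=NULL, no match -> dropped
  - order 7 (Laptop): customer_id=5 -> matches Sam
  - order 8 (Webcam): customer_id=5 -> matches Sam
So 2 of 8 rows are dropped.

SQL:
SELECT a.product, b.name AS customer
FROM orders a
INNER JOIN customers b ON a.customer_id = b.id

Result:
product | customer
--------+---------
Lamp    | Ivan    
Chair   | George  
Cable   | Dana    
Monitor | Eli     
Laptop  | Sam     
Webcam  | Sam     


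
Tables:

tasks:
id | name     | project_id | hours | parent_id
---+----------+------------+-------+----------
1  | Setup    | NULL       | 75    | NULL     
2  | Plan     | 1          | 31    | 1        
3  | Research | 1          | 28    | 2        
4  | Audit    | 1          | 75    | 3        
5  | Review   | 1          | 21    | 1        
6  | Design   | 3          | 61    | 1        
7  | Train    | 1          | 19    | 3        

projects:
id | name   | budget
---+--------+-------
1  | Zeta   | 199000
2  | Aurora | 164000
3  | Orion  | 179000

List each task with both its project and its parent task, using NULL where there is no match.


Two LEFT JOINs from the same base table tasks: one to projects via project_id, one to tasks itself via parent_id. Both are LEFT so every task is preserved.
Match against projects:
  - task 1 (Setup): project_id=NULL, no match -> kept with NULL
  - task 2 (Plan): project_id=1 -> matches Zeta
  - task 3 (Research): project_id=1 -> matches Zeta
  - task 4 (Audit): project_id=1 -> matches Zeta
  - task 5 (Review): project_id=1 -> matches Zeta
  - task 6 (Design): project_id=3 -> matches Orion
  - task 7 (Train): project_id=1 -> matches Zeta
Match against tasks (self):
  - task 1 (Setup): parent_id=NULL -> NULL
  - task 2 (Plan): parent_id=1 -> Setup
  - task 3 (Research): parent_id=2 -> Plan
  - task 4 (Audit): parent_id=3 -> Research
  - task 5 (Review): parent_id=1 -> Setup
  - task 6 (Design): parent_id=1 -> Setup
  - task 7 (Train): parent_id=3 -> Research

SQL:
SELECT a.name, b.name AS project, c.name AS parent
FROM tasks a
LEFT JOIN projects b ON a.project_id = b.id
LEFT JOIN tasks c ON a.parent_id = c.id

Result:
name     | project | parent  
---------+---------+---------
Setup    | NULL    | NULL    
Plan     | Zeta    | Setup   
Research | Zeta    | Plan    
Audit    | Zeta    | Research
Review   | Zeta    | Setup   
Design   | Orion   | Setup   
Train    | Zeta    | Research


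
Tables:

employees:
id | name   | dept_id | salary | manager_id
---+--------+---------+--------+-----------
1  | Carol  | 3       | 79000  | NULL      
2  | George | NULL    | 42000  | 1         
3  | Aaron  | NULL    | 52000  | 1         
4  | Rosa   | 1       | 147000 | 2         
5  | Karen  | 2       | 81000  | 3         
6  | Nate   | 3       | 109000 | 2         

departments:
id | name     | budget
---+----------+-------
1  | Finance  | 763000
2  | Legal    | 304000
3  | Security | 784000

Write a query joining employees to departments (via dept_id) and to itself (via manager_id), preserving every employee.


Two LEFT JOINs from the same base table employees: one to departments via dept_id, one to employees itself via manager_id. Both are LEFT so every employee is preserved.
Match against departments:
  - employee 1 (Carol): dept_id=3 -> matches Security
  - employee 2 (George): dept_id=NULL, no match -> kept with NULL
  - employee 3 (Aaron): dept_id=NULL, no match -> kept with NULL
  - employee 4 (Rosa): dept_id=1 -> matches Finance
  - employee 5 (Karen): dept_id=2 -> matches Legal
  - employee 6 (Nate): dept_id=3 -> matches Security
Match against employees (self):
  - employee 1 (Carol): manager_id=NULL -> NULL
  - employee 2 (George): manager_id=1 -> Carol
  - employee 3 (Aaron): manager_id=1 -> Carol
  - employee 4 (Rosa): manager_id=2 -> George
  - employee 5 (Karen): manager_id=3 -> Aaron
  - employee 6 (Nate): manager_id=2 -> George

SQL:
SELECT a.name, b.name AS department, c.name AS manager
FROM employees a
LEFT JOIN departments b ON a.dept_id = b.id
LEFT JOIN employees c ON a.manager_id = c.id

Result:
name   | department | manager
-------+------------+--------
Carol  | Security   | NULL   
George | NULL       | Carol  
Aaron  | NULL       | Carol  
Rosa   | Finance    | George 
Karen  | Legal      | Aaron  
Nate   | Security   | George 


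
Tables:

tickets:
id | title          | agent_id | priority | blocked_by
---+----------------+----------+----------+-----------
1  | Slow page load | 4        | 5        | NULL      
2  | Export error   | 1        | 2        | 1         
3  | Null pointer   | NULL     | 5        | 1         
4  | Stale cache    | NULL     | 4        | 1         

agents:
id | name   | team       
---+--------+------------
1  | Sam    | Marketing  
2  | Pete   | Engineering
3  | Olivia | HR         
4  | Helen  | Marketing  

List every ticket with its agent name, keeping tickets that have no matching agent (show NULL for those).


LEFT JOIN keeps every row from tickets (the left table); where agent_id has no match in agents, the agent columns become NULL. Walk through each ticket:
  - ticket 1 (Slow page load): agent_id=4 -> matches Helen
  - ticket 2 (Export error): agent_id=1 -> matches Sam
  - ticket 3 (Null pointer): agent_id=NULL, no match -> kept with NULL
  - ticket 4 (Stale cache): agent_id=NULL, no match -> kept with NULL
All 4 rows appear; 2 have NULL agent.

SQL:
SELECT a.title, b.name AS agent
FROM tickets a
LEFT JOIN agents b ON a.agent_id = b.id

Result:
title          | agent
---------------+------
Slow page load | Helen
Export error   | Sam  
Null pointer   | NULL 
Stale cache    | NULL 


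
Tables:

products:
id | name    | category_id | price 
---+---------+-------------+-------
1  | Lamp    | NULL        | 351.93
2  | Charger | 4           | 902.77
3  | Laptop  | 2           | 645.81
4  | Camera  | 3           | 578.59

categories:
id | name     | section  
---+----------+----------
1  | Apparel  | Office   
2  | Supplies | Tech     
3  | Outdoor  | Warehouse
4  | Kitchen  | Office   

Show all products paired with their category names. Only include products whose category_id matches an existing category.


INNER JOIN keeps only products rows whose category_id matches an id in categories. Walk through each product:
  - product 1 (Lamp): category_id=NULL, no match -> dropped
  - product 2 (Charger): category_id=4 -> matches Kitchen
  - product 3 (Laptop): category_id=2 -> matches Supplies
  - product 4 (Camera): category_id=3 -> matches Outdoor
So 1 of 4 rows is dropped.

SQL:
SELECT a.name, b.name AS category
FROM products a
INNER JOIN categories b ON a.category_id = b.id

Result:
name    | category
--------+---------
Charger | Kitchen 
Laptop  | Supplies
Camera  | Outdoor 


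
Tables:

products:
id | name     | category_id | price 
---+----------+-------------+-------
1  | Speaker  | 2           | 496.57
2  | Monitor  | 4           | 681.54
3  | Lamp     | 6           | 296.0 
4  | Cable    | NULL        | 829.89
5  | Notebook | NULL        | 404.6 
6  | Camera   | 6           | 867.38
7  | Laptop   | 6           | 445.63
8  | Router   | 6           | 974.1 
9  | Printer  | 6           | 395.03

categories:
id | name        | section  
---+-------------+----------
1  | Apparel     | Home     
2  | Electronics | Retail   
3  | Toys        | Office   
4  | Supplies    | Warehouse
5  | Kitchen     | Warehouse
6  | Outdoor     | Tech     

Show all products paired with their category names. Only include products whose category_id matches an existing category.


INNER JOIN keeps only products rows whose category_id matches an id in categories. Walk through each product:
  - product 1 (Speaker): category_id=2 -> matches Electronics
  - product 2 (Monitor): category_id=4 -> matches Supplies
  - product 3 (Lamp): category_id=6 -> matches Outdoor
  - product 4 (Cable): category_id=NULL, no match -> dropped
  - product 5 (Notebook): category_id=NULL, no match -> dropped
  - product 6 (Camera): category_id=6 -> matches Outdoor
  - product 7 (Laptop): category_id=6 -> matches Outdoor
  - product 8 (Router): category_id=6 -> matches Outdoor
  - product 9 (Printer): category_id=6 -> matches Outdoor
So 2 of 9 rows are dropped.

SQL:
SELECT a.name, b.name AS category
FROM products a
INNER JOIN categories b ON a.category_id = b.id

Result:
name    | category   
--------+------------
Speaker | Electronics
Monitor | Supplies   
Lamp    | Outdoor    
Camera  | Outdoor    
Laptop  | Outdoor    
Router  | Outdoor    
Printer | Outdoor    


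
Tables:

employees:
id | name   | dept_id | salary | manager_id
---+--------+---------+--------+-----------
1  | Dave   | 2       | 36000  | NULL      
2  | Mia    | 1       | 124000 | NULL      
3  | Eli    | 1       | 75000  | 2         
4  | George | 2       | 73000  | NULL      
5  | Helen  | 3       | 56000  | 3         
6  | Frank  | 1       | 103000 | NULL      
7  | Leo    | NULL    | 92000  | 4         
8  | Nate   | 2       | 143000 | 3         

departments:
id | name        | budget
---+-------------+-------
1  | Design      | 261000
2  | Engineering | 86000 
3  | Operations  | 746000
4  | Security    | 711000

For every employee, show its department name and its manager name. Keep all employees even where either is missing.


Two LEFT JOINs from the same base table employees: one to departments via dept_id, one to employees itself via manager_id. Both are LEFT so every employee is preserved.
Match against departments:
  - employee 1 (Dave): dept_id=2 -> matches Engineering
  - employee 2 (Mia): dept_id=1 -> matches Design
  - employee 3 (Eli): dept_id=1 -> matches Design
  - employee 4 (George): dept_id=2 -> matches Engineering
  - employee 5 (Helen): dept_id=3 -> matches Operations
  - employee 6 (Frank): dept_id=1 -> matches Design
  - employee 7 (Leo): dept_id=NULL, no match -> kept with NULL
  - employee 8 (Nate): dept_id=2 -> matches Engineering
Match against employees (self):
  - employee 1 (Dave): manager_id=NULL -> NULL
  - employee 2 (Mia): manager_id=NULL -> NULL
  - employee 3 (Eli): manager_id=2 -> Mia
  - employee 4 (George): manager_id=NULL -> NULL
  - employee 5 (Helen): manager_id=3 -> Eli
  - employee 6 (Frank): manager_id=NULL -> NULL
  - employee 7 (Leo): manager_id=4 -> George
  - employee 8 (Nate): manager_id=3 -> Eli

SQL:
SELECT a.name, b.name AS department, c.name AS manager
FROM employees a
LEFT JOIN departments b ON a.dept_id = b.id
LEFT JOIN employees c ON a.manager_id = c.id

Result:
name   | department  | manager
-------+-------------+--------
Dave   | Engineering | NULL   
Mia    | Design      | NULL   
Eli    | Design      | Mia    
George | Engineering | NULL   
Helen  | Operations  | Eli    
Frank  | Design      | NULL   
Leo    | NULL        | George 
Nate   | Engineering | Eli    


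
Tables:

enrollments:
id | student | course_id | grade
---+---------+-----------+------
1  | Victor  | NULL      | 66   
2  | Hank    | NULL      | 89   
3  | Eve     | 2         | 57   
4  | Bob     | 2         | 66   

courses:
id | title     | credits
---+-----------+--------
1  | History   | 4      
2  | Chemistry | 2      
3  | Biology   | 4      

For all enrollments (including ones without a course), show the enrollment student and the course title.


LEFT JOIN keeps every row from enrollments (the left table); where course_id has no match in courses, the course columns become NULL. Walk through each enrollment:
  - enrollment 1 (Victor): course_id=NULL, no match -> kept with NULL
  - enrollment 2 (Hank): course_id=NULL, no match -> kept with NULL
  - enrollment 3 (Eve): course_id=2 -> matches Chemistry
  - enrollment 4 (Bob): course_id=2 -> matches Chemistry
All 4 rows appear; 2 have NULL course.

SQL:
SELECT a.student, b.title AS course
FROM enrollments a
LEFT JOIN courses b ON a.course_id = b.id

Result:
student | course   
--------+----------
Victor  | NULL     
Hank    | NULL     
Eve     | Chemistry
Bob     | Chemistry


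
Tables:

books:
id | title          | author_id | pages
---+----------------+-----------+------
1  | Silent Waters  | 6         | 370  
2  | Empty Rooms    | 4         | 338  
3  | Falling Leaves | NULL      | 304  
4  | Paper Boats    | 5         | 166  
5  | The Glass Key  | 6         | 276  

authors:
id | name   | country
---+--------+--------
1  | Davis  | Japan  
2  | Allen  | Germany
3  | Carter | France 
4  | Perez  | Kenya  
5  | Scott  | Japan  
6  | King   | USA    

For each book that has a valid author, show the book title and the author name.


INNER JOIN keeps only books rows whose author_id matches an id in authors. Walk through each book:
  - book 1 (Silent Waters): author_id=6 -> matches King
  - book 2 (Empty Rooms): author_id=4 -> matches Perez
  - book 3 (Falling Leaves): author_id=NULL, no match -> dropped
  - book 4 (Paper Boats): author_id=5 -> matches Scott
  - book 5 (The Glass Key): author_id=6 -> matches King
So 1 of 5 rows is dropped.

SQL:
SELECT a.title, b.name AS author
FROM books a
INNER JOIN authors b ON a.author_id = b.id

Result:
title         | author
--------------+-------
Silent Waters | King  
Empty Rooms   | Perez 
Paper Boats   | Scott 
The Glass Key | King  


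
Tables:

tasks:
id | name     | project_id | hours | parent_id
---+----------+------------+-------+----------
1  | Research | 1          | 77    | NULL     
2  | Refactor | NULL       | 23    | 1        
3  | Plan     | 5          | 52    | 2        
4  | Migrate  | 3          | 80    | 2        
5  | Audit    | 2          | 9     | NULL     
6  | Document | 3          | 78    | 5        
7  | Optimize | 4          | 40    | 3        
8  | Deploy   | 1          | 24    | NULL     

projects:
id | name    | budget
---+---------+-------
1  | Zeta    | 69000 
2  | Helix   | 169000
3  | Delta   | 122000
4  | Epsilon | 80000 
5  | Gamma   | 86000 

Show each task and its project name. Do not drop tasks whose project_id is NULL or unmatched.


LEFT JOIN keeps every row from tasks (the left table); where project_id has no match in projects, the project columns become NULL. Walk through each task:
  - task 1 (Research): project_id=1 -> matches Zeta
  - task 2 (Refactor): project_id=NULL, no match -> kept with NULL
  - task 3 (Plan): project_id=5 -> matches Gamma
  - task 4 (Migrate): project_id=3 -> matches Delta
  - task 5 (Audit): project_id=2 -> matches Helix
  - task 6 (Document): project_id=3 -> matches Delta
  - task 7 (Optimize): project_id=4 -> matches Epsilon
  - task 8 (Deploy): project_id=1 -> matches Zeta
All 8 rows appear; 1 has NULL project.

SQL:
SELECT a.name, b.name AS project
FROM tasks a
LEFT JOIN projects b ON a.project_id = b.id

Result:
name     | project
---------+--------
Research | Zeta   
Refactor | NULL   
Plan     | Gamma  
Migrate  | Delta  
Audit    | Helix  
Document | Delta  
Optimize | Epsilon
Deploy   | Zeta   


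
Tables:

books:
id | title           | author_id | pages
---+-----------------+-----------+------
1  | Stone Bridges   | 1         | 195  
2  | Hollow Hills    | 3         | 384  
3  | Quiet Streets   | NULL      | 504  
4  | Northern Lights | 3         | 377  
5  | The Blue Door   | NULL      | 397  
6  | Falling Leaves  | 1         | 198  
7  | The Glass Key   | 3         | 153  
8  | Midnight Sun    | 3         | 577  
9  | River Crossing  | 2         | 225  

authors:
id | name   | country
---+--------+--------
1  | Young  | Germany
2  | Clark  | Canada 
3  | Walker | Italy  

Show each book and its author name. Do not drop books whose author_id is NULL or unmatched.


LEFT JOIN keeps every row from books (the left table); where author_id has no match in authors, the author columns become NULL. Walk through each book:
  - book 1 (Stone Bridges): author_id=1 -> matches Young
  - book 2 (Hollow Hills): author_id=3 -> matches Walker
  - book 3 (Quiet Streets): author_id=NULL, no match -> kept with NULL
  - book 4 (Northern Lights): author_id=3 -> matches Walker
  - book 5 (The Blue Door): author_id=NULL, no match -> kept with NULL
  - book 6 (Falling Leaves): author_id=1 -> matches Young
  - book 7 (The Glass Key): author_id=3 -> matches Walker
  - book 8 (Midnight Sun): author_id=3 -> matches Walker
  - book 9 (River Crossing): author_id=2 -> matches Clark
All 9 rows appear; 2 have NULL author.

SQL:
SELECT a.title, b.name AS author
FROM books a
LEFT JOIN authors b ON a.author_id = b.id

Result:
title           | author
----------------+-------
Stone Bridges   | Young 
Hollow Hills    | Walker
Quiet Streets   | NULL  
Northern Lights | Walker
The Blue Door   | NULL  
Falling Leaves  | Young 
The Glass Key   | Walker
Midnight Sun    | Walker
River Crossing  | Clark 


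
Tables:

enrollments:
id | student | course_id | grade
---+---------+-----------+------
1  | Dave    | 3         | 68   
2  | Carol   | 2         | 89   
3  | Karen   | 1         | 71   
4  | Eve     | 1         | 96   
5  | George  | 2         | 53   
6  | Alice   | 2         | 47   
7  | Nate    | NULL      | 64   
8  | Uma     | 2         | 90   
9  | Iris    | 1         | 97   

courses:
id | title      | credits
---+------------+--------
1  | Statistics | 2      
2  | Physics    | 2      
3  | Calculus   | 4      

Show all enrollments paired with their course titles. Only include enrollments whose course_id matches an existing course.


INNER JOIN keeps only enrollments rows whose course_id matches an id in courses. Walk through each enrollment:
  - enrollment 1 (Dave): course_id=3 -> matches Calculus
  - enrollment 2 (Carol): course_id=2 -> matches Physics
  - enrollment 3 (Karen): course_id=1 -> matches Statistics
  - enrollment 4 (Eve): course_id=1 -> matches Statistics
  - enrollment 5 (George): course_id=2 -> matches Physics
  - enrollment 6 (Alice): course_id=2 -> matches Physics
  - enrollment 7 (Nate): course_id=NULL, no match -> dropped
  - enrollment 8 (Uma): course_id=2 -> matches Physics
  - enrollment 9 (Iris): course_id=1 -> matches Statistics
So 1 of 9 rows is dropped.

SQL:
SELECT a.student, b.title AS course
FROM enrollments a
INNER JOIN courses b ON a.course_id = b.id

Result:
student | course    
--------+-----------
Dave    | Calculus  
Carol   | Physics   
Karen   | Statistics
Eve     | Statistics
George  | Physics   
Alice   | Physics   
Uma     | Physics   
Iris    | Statistics
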